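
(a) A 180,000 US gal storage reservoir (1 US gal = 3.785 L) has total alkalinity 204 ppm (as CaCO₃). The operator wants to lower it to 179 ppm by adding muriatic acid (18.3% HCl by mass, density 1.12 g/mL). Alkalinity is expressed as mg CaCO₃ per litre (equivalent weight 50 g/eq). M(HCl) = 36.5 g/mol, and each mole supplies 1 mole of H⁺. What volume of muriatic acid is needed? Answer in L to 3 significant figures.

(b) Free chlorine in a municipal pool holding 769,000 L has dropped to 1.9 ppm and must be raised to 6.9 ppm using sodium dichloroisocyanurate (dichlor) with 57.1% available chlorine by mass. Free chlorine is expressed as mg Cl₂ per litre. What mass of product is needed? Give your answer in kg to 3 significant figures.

(a) Volume: 180,000 US gal × 3.785 L/gal = 681,300 L.
(a) Alkalinity to neutralize: (204 − 179) = 25 mg/L as CaCO₃ × 681,300 L = 17,030 g as CaCO₃.
(a) Equivalents of H⁺ required: 17,030 ÷ 50 g/eq = 340.6 eq = 340.6 mol HCl.
(a) Mass of HCl: 340.6 × 36.5 = 12,430 g.
(a) Mass of 18.3% solution: 12,430 / 0.183 = 67,940 g.
(a) Volume: 67,940 g ÷ 1.12 g/mL = 60,660 mL.

(b) Chlorine deficit: 6.9 − 1.9 = 5 ppm = 5 mg/L as Cl₂.
(b) Cl₂ equivalent needed: 5 mg/L × 769,000 L = 3,845,000 mg = 3845 g.
(b) Product at 57.1% available chlorine: 3845 / 0.571 = 6734 g.

(a) 60.7 L; (b) 6.73 kg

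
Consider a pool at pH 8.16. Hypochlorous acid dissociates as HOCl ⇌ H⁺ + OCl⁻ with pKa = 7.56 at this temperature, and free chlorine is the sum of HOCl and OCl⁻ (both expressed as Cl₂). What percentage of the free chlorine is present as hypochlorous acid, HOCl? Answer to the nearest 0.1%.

20.1%

[OCl⁻]/[HOCl] = 10^(pH − pKa) = 10^(8.16 − 7.56) = 10^0.60 = 3.981.
Fraction as HOCl = 1 / (1 + 3.981) = 0.2008.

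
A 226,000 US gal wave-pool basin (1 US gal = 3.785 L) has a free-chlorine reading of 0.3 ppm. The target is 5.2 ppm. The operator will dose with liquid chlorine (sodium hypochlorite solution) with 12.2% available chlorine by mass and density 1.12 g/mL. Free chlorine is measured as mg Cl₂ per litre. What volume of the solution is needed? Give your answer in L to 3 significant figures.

Volume: 226,000 US gal × 3.785 L/gal = 855,410 L.
Chlorine deficit: 5.2 − 0.3 = 4.9 ppm = 4.9 mg/L as Cl₂.
Cl₂ equivalent needed: 4.9 mg/L × 855,410 L = 4,192,000 mg = 4192 g.
Product at 12.2% available chlorine: 4192 / 0.122 = 34,360 g.
Volume at density 1.12 g/mL: 34,360 g ÷ 1.12 g/mL = 30,680 mL.

30.7 L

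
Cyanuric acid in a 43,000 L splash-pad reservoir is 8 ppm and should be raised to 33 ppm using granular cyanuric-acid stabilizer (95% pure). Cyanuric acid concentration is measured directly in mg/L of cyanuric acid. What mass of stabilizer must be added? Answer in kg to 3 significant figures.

CYA to add: (33 − 8) = 25 mg/L × 43,000 L = 1075 g cyanuric acid.
At 95% purity: 1075 / 0.95 = 1132 g product.

1.13 kg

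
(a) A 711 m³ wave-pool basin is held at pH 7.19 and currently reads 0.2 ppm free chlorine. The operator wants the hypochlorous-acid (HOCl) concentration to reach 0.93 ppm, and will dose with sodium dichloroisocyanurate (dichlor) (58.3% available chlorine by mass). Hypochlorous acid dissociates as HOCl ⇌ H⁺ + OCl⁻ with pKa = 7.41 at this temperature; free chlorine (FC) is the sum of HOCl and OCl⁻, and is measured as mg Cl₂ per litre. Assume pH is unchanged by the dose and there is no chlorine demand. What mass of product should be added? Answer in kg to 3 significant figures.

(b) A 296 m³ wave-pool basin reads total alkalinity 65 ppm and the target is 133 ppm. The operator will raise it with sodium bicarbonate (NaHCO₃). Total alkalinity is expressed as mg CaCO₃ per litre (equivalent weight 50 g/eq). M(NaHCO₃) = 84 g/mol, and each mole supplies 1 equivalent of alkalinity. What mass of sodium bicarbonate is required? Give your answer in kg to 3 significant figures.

(a) Volume: 711 m³ = 711,000 L.
(a) [OCl⁻]/[HOCl] = 10^(pH − pKa) = 10^(7.19 − 7.41) = 0.6026; fraction as HOCl = 1/(1 + 0.6026) = 0.624.
(a) Free chlorine required for 0.93 ppm HOCl: 0.93 / 0.624 = 1.49 ppm.
(a) FC to add: 1.49 − 0.2 = 1.29 mg/L as Cl₂.
(a) Cl₂ equivalent: 1.29 mg/L × 711,000 L = 917.5 g.
(a) Product at 58.3% available Cl: 917.5 / 0.583 = 1574 g.

(b) Volume: 296 m³ = 296,000 L.
(b) Alkalinity to add: (133 − 65) = 68 mg/L as CaCO₃ × 296,000 L = 20,130 g as CaCO₃.
(b) Equivalents: 20,130 g ÷ 50 g/eq = 402.6 eq.
(b) NaHCO₃ supplies 1 eq per mole → 402.6 mol.
(b) Mass: 402.6 mol × 84 g/mol = 33,820 g.

(a) 1.57 kg; (b) 33.8 kg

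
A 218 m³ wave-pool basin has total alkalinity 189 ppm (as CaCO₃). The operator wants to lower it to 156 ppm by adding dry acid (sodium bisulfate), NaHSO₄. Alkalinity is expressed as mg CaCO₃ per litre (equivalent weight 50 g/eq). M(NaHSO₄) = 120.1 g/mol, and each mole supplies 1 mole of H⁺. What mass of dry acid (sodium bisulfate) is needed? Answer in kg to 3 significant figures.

17.3 kg

Volume: 218 m³ = 218,000 L.
Alkalinity to neutralize: (189 − 156) = 33 mg/L as CaCO₃ × 218,000 L = 7194 g as CaCO₃.
Equivalents of H⁺ required: 7194 ÷ 50 g/eq = 143.9 eq = 143.9 mol NaHSO₄.
Mass of NaHSO₄: 143.9 × 120.1 = 17,280 g.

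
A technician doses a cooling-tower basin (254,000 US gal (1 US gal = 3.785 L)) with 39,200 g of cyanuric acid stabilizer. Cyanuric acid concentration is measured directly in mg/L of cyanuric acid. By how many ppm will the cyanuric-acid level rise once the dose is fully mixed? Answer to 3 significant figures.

Volume: 254,000 US gal × 3.785 L/gal = 961,390 L.
Rise: 39,200 g / 961,390 L × 1000 = 40.77 mg/L.

40.8 ppm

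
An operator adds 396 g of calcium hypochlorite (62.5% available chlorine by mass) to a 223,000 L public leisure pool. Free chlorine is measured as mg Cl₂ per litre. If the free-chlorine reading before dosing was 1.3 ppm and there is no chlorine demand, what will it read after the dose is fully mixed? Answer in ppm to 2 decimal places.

Available chlorine delivered: 396 g × 0.625 = 247.5 g as Cl₂.
Concentration rise: 247.5 g / 223,000 L = 1.11 mg/L = 1.11 ppm.
Final FC: 1.3 + 1.11 = 2.41 ppm.

2.41 ppm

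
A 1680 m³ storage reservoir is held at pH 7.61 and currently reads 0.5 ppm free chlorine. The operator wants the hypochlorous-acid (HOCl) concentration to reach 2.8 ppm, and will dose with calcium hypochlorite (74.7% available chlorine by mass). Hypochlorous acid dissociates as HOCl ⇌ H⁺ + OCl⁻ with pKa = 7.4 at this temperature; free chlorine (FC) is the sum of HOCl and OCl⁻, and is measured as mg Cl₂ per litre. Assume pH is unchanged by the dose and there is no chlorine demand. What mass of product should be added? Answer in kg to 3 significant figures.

Volume: 1680 m³ = 1,680,000 L.
[OCl⁻]/[HOCl] = 10^(pH − pKa) = 10^(7.61 − 7.4) = 1.622; fraction as HOCl = 1/(1 + 1.622) = 0.3814.
Free chlorine required for 2.8 ppm HOCl: 2.8 / 0.3814 = 7.341 ppm.
FC to add: 7.341 − 0.5 = 6.841 mg/L as Cl₂.
Cl₂ equivalent: 6.841 mg/L × 1,680,000 L = 11,490 g.
Product at 74.7% available Cl: 11,490 / 0.747 = 15,390 g.

15.4 kg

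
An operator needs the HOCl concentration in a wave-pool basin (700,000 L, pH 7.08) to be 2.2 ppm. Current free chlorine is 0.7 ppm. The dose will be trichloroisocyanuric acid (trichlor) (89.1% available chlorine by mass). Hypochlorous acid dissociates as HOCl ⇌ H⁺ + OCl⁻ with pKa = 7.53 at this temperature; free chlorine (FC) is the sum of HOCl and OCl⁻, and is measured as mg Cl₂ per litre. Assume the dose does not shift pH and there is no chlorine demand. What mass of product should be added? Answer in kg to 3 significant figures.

1.79 kg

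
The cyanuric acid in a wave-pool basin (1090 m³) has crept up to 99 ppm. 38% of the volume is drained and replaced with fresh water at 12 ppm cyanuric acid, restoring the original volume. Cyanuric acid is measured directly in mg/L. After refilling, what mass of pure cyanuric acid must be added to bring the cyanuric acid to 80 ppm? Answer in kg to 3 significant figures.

15.3 kg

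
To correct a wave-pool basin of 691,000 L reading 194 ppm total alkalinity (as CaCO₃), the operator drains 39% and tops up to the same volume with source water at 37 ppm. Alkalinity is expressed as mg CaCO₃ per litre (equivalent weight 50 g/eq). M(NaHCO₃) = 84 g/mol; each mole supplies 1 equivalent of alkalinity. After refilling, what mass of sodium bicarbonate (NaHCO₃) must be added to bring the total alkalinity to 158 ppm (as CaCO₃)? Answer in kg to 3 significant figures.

29.3 kg

After draining 39% and refilling: 194 × 0.61 + 37 × 0.39 = 132.77 ppm.
Deficit to target: 158 − 132.77 = 25.23 mg/L.
As CaCO₃: 25.23 mg/L × 691,000 L = 17,430 g; ÷ 50 g/eq ÷ 1 = 348.7 mol NaHCO₃.
Mass: 348.7 × 84 = 29,290 g.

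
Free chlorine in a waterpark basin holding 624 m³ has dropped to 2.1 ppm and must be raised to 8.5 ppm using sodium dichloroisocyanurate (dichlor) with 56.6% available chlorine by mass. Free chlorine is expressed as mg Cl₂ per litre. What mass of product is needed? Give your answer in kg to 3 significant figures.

7.06 kg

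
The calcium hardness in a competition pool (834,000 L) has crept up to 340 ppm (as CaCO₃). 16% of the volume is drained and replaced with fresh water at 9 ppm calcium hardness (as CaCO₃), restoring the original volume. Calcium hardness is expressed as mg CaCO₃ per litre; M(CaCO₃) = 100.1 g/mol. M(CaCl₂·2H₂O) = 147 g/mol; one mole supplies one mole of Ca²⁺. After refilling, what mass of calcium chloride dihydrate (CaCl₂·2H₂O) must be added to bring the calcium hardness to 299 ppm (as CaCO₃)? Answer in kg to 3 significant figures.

After draining 16% and refilling: 340 × 0.84 + 9 × 0.16 = 287.04 ppm.
Deficit to target: 299 − 287.04 = 11.96 mg/L.
As CaCO₃: 11.96 mg/L × 834,000 L = 9975 g; ÷ 100.1 = 99.65 mol Ca²⁺.
Mass: 99.65 × 147 = 14,650 g.

14.6 kg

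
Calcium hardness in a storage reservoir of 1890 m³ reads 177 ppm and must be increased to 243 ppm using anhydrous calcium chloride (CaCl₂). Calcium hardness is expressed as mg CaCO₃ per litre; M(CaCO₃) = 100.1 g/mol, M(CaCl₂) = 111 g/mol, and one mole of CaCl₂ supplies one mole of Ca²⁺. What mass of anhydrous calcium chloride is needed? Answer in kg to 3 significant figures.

Volume: 1890 m³ = 1,890,000 L.
Hardness to add: (243 − 177) = 66 mg/L as CaCO₃ × 1,890,000 L = 124,700 g as CaCO₃.
Moles of Ca²⁺ (1 mol Ca²⁺ ≡ 1 mol CaCO₃): 124,700 / 100.1 g/mol = 1246 mol.
Mass of CaCl₂: 1246 × 111 = 138,300 g.

138 kg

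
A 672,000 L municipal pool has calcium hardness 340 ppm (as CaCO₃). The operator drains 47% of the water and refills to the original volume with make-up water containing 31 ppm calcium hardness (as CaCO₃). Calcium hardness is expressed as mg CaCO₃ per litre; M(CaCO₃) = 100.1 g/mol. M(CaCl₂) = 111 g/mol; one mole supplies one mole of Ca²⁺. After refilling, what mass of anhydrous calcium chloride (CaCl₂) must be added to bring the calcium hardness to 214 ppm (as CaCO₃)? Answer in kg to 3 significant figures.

14.3 kg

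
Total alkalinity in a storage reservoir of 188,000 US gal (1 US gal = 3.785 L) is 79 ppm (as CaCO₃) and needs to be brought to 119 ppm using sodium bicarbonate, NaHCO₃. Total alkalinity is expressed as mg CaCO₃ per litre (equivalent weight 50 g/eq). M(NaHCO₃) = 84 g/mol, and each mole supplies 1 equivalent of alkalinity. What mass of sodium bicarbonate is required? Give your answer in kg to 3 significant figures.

47.8 kg

Volume: 188,000 US gal × 3.785 L/gal = 711,580 L.
Alkalinity to add: (119 − 79) = 40 mg/L as CaCO₃ × 711,580 L = 28,460 g as CaCO₃.
Equivalents: 28,460 g ÷ 50 g/eq = 569.3 eq.
NaHCO₃ supplies 1 eq per mole → 569.3 mol.
Mass: 569.3 mol × 84 g/mol = 47,820 g.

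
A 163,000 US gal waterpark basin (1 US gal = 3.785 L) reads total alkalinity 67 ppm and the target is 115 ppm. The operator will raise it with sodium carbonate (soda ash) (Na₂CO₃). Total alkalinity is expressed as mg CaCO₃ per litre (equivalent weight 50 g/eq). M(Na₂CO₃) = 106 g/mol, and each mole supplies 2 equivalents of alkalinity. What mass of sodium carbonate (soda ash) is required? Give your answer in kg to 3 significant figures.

31.4 kg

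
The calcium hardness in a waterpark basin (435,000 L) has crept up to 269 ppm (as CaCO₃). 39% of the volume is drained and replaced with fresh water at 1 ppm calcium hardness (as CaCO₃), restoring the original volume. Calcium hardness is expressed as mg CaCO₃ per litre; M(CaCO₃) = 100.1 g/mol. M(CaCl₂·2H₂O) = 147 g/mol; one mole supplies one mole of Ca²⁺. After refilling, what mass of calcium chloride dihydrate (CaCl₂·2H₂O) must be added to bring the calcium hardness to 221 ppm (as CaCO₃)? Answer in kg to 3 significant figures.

36.1 kg

After draining 39% and refilling: 269 × 0.61 + 1 × 0.39 = 164.48 ppm.
Deficit to target: 221 − 164.48 = 56.52 mg/L.
As CaCO₃: 56.52 mg/L × 435,000 L = 24,590 g; ÷ 100.1 = 245.6 mol Ca²⁺.
Mass: 245.6 × 147 = 36,110 g.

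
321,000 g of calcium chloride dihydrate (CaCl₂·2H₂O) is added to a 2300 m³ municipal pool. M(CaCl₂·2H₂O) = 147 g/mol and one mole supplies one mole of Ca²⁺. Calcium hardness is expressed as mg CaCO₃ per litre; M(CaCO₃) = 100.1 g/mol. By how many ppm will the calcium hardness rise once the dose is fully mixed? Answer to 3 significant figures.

95.0 ppm

Volume: 2300 m³ = 2,300,000 L.
Moles of Ca²⁺: 321,000 g ÷ 147 g/mol = 2184 mol.
As CaCO₃: 2184 mol × 100.1 g/mol = 218,600 g.
Rise: 218,600 g / 2,300,000 L × 1000 = 95.04 mg/L.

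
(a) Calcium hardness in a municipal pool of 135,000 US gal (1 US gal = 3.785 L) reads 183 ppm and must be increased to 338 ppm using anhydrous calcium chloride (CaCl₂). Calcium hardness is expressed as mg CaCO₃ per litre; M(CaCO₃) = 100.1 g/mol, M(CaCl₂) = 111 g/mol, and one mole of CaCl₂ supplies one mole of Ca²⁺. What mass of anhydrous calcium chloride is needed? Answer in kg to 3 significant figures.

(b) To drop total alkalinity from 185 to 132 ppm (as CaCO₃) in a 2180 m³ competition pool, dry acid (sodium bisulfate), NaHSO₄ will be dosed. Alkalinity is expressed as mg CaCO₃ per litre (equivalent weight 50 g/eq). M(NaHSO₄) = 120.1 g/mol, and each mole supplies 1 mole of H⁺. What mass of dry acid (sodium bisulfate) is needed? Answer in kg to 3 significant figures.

(a) Volume: 135,000 US gal × 3.785 L/gal = 510,975 L.
(a) Hardness to add: (338 − 183) = 155 mg/L as CaCO₃ × 510,975 L = 79,200 g as CaCO₃.
(a) Moles of Ca²⁺ (1 mol Ca²⁺ ≡ 1 mol CaCO₃): 79,200 / 100.1 g/mol = 791.2 mol.
(a) Mass of CaCl₂: 791.2 × 111 = 87,830 g.

(b) Volume: 2180 m³ = 2,180,000 L.
(b) Alkalinity to neutralize: (185 − 132) = 53 mg/L as CaCO₃ × 2,180,000 L = 115,500 g as CaCO₃.
(b) Equivalents of H⁺ required: 115,500 ÷ 50 g/eq = 2311 eq = 2311 mol NaHSO₄.
(b) Mass of NaHSO₄: 2311 × 120.1 = 277,500 g.

(a) 87.8 kg; (b) 278 kg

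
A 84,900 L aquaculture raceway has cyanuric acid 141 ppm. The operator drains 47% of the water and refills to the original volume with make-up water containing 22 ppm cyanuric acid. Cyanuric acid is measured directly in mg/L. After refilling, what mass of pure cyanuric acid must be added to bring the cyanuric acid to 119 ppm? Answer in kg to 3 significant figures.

After draining 47% and refilling: 141 × 0.53 + 22 × 0.47 = 85.07 ppm.
Deficit to target: 119 − 85.07 = 33.93 mg/L.
Mass: 33.93 mg/L × 84,900 L = 2881 g cyanuric acid.

2.88 kg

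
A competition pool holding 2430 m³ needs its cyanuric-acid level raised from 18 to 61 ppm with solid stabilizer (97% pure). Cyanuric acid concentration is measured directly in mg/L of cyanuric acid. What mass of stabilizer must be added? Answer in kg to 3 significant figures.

Volume: 2430 m³ = 2,430,000 L.
CYA to add: (61 − 18) = 43 mg/L × 2,430,000 L = 104,500 g cyanuric acid.
At 97% purity: 104,500 / 0.97 = 107,700 g product.

108 kg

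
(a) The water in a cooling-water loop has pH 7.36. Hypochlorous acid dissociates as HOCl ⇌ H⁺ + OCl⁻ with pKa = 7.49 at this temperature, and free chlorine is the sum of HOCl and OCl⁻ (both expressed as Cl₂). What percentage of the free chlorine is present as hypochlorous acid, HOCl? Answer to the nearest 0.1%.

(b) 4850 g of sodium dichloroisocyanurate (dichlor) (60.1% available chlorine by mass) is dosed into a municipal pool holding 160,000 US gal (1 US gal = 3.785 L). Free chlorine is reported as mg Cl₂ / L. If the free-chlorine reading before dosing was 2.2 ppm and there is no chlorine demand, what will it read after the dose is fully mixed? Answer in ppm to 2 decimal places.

(a) 57.4%; (b) 7.01 ppm

(a) [OCl⁻]/[HOCl] = 10^(pH − pKa) = 10^(7.36 − 7.49) = 10^-0.13 = 0.7413.
(a) Fraction as HOCl = 1 / (1 + 0.7413) = 0.5743.

(b) Volume: 160,000 US gal × 3.785 L/gal = 605,600 L.
(b) Available chlorine delivered: 4850 g × 0.601 = 2915 g as Cl₂.
(b) Concentration rise: 2915 g / 605,600 L = 4.813 mg/L = 4.81 ppm.
(b) Final FC: 2.2 + 4.81 = 7.01 ppm.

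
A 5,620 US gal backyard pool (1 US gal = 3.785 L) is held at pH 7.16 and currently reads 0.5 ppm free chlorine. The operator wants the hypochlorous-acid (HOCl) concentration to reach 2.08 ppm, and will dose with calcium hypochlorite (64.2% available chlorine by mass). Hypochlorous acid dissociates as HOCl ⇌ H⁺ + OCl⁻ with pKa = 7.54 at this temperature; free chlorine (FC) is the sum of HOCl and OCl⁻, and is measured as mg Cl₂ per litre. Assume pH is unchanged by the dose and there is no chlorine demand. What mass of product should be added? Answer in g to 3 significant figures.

81.1 g

Volume: 5,620 US gal × 3.785 L/gal = 21,272 L.
[OCl⁻]/[HOCl] = 10^(pH − pKa) = 10^(7.16 − 7.54) = 0.4169; fraction as HOCl = 1/(1 + 0.4169) = 0.7058.
Free chlorine required for 2.08 ppm HOCl: 2.08 / 0.7058 = 2.947 ppm.
FC to add: 2.947 − 0.5 = 2.447 mg/L as Cl₂.
Cl₂ equivalent: 2.447 mg/L × 21,272 L = 52.05 g.
Product at 64.2% available Cl: 52.05 / 0.642 = 81.08 g.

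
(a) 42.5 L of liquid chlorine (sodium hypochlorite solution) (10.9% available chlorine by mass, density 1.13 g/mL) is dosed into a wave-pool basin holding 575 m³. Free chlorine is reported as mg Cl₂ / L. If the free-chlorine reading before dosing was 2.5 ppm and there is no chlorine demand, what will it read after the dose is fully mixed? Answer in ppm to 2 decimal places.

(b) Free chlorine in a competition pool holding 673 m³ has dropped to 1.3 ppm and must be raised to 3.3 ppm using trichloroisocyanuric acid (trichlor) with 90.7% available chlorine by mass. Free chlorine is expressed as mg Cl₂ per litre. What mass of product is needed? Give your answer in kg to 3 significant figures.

(a) Volume: 575 m³ = 575,000 L.
(a) Mass of solution: 42.5 L × 1000 mL/L × 1.13 g/mL = 48,020 g.
(a) Available chlorine delivered: 48,020 g × 0.109 = 5235 g as Cl₂.
(a) Concentration rise: 5235 g / 575,000 L = 9.104 mg/L = 9.10 ppm.
(a) Final FC: 2.5 + 9.10 = 11.60 ppm.

(b) Volume: 673 m³ = 673,000 L.
(b) Chlorine deficit: 3.3 − 1.3 = 2 ppm = 2 mg/L as Cl₂.
(b) Cl₂ equivalent needed: 2 mg/L × 673,000 L = 1,346,000 mg = 1346 g.
(b) Product at 90.7% available chlorine: 1346 / 0.907 = 1484 g.

(a) 11.60 ppm; (b) 1.48 kg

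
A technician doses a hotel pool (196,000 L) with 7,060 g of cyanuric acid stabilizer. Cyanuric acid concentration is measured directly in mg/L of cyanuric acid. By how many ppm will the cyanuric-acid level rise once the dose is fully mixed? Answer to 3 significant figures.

Rise: 7,060 g / 196,000 L × 1000 = 36.02 mg/L.

36.0 ppm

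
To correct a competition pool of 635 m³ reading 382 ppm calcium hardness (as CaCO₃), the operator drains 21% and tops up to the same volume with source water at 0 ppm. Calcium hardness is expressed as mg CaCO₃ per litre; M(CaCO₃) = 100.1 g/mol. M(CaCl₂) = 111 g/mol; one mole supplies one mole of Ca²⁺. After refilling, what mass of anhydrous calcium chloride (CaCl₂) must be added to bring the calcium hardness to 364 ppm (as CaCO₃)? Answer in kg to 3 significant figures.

Volume: 635 m³ = 635,000 L.
After draining 21% and refilling: 382 × 0.79 + 0 × 0.21 = 301.78 ppm.
Deficit to target: 364 − 301.78 = 62.22 mg/L.
As CaCO₃: 62.22 mg/L × 635,000 L = 39,510 g; ÷ 100.1 = 394.7 mol Ca²⁺.
Mass: 394.7 × 111 = 43,810 g.

43.8 kg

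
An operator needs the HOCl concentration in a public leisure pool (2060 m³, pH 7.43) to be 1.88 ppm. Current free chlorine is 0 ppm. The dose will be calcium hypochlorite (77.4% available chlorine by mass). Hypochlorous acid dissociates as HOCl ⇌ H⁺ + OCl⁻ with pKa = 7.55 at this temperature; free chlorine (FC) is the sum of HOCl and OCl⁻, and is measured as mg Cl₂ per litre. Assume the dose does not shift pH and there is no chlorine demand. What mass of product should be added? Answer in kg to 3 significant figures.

8.80 kg

Volume: 2060 m³ = 2,060,000 L.
[OCl⁻]/[HOCl] = 10^(pH − pKa) = 10^(7.43 − 7.55) = 0.7586; fraction as HOCl = 1/(1 + 0.7586) = 0.5686.
Free chlorine required for 1.88 ppm HOCl: 1.88 / 0.5686 = 3.306 ppm.
FC to add: 3.306 − 0 = 3.306 mg/L as Cl₂.
Cl₂ equivalent: 3.306 mg/L × 2,060,000 L = 6811 g.
Product at 77.4% available Cl: 6811 / 0.774 = 8799 g.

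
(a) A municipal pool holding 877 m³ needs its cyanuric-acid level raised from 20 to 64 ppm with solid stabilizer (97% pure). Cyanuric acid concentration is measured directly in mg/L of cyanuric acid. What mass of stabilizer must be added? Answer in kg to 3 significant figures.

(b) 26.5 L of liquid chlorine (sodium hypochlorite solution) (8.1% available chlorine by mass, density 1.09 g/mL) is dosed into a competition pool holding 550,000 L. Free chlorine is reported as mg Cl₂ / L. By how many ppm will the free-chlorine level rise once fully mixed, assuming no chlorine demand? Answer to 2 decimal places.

(a) Volume: 877 m³ = 877,000 L.
(a) CYA to add: (64 − 20) = 44 mg/L × 877,000 L = 38,590 g cyanuric acid.
(a) At 97% purity: 38,590 / 0.97 = 39,780 g product.

(b) Mass of solution: 26.5 L × 1000 mL/L × 1.09 g/mL = 28,890 g.
(b) Available chlorine delivered: 28,890 g × 0.081 = 2340 g as Cl₂.
(b) Concentration rise: 2340 g / 550,000 L = 4.254 mg/L = 4.25 ppm.

(a) 39.8 kg; (b) 4.25 ppm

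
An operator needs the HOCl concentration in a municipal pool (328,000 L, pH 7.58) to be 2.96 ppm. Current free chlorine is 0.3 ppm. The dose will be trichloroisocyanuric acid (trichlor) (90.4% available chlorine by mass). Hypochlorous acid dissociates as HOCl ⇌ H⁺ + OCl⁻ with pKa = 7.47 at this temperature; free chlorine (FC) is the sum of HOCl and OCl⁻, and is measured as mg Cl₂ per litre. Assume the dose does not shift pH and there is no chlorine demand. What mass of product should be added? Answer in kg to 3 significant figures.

[OCl⁻]/[HOCl] = 10^(pH − pKa) = 10^(7.58 − 7.47) = 1.288; fraction as HOCl = 1/(1 + 1.288) = 0.437.
Free chlorine required for 2.96 ppm HOCl: 2.96 / 0.437 = 6.773 ppm.
FC to add: 6.773 − 0.3 = 6.473 mg/L as Cl₂.
Cl₂ equivalent: 6.473 mg/L × 328,000 L = 2123 g.
Product at 90.4% available Cl: 2123 / 0.904 = 2349 g.

2.35 kg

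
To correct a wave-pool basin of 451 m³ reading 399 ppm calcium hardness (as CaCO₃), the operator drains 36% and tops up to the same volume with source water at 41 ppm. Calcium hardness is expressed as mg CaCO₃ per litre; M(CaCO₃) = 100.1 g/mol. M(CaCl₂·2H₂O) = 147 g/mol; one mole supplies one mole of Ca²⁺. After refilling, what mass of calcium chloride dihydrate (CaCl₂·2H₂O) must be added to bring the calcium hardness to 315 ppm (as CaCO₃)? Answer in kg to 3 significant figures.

Volume: 451 m³ = 451,000 L.
After draining 36% and refilling: 399 × 0.64 + 41 × 0.36 = 270.12 ppm.
Deficit to target: 315 − 270.12 = 44.88 mg/L.
As CaCO₃: 44.88 mg/L × 451,000 L = 20,240 g; ÷ 100.1 = 202.2 mol Ca²⁺.
Mass: 202.2 × 147 = 29,720 g.

29.7 kg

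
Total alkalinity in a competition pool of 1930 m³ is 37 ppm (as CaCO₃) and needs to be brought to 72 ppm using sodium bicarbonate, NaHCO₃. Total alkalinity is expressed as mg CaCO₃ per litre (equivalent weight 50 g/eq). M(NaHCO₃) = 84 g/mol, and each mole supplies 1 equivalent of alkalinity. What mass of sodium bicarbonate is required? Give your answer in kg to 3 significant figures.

113 kg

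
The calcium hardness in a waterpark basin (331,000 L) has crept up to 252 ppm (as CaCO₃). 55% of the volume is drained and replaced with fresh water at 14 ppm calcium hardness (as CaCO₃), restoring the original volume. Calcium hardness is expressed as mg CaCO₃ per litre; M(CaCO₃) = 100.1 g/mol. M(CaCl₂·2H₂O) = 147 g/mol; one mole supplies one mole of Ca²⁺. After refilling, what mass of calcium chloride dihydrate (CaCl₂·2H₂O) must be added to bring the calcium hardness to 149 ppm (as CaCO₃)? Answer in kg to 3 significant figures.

13.6 kg

After draining 55% and refilling: 252 × 0.45 + 14 × 0.55 = 121.1 ppm.
Deficit to target: 149 − 121.1 = 27.9 mg/L.
As CaCO₃: 27.9 mg/L × 331,000 L = 9235 g; ÷ 100.1 = 92.26 mol Ca²⁺.
Mass: 92.26 × 147 = 13,560 g.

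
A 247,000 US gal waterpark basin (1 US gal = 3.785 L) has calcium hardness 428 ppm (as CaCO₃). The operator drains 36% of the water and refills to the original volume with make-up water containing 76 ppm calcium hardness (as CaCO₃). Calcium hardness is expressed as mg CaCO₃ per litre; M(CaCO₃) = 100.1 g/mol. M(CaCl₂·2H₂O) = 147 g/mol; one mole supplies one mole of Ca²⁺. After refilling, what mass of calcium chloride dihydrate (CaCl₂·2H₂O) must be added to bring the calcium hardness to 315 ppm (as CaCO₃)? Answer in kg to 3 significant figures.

Volume: 247,000 US gal × 3.785 L/gal = 934,895 L.
After draining 36% and refilling: 428 × 0.64 + 76 × 0.36 = 301.28 ppm.
Deficit to target: 315 − 301.28 = 13.72 mg/L.
As CaCO₃: 13.72 mg/L × 934,895 L = 12,830 g; ÷ 100.1 = 128.1 mol Ca²⁺.
Mass: 128.1 × 147 = 18,840 g.

18.8 kg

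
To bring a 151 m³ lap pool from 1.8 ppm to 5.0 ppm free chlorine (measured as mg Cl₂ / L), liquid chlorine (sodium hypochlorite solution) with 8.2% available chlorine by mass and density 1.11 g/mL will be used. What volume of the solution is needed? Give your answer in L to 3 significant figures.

5.31 L

Volume: 151 m³ = 151,000 L.
Chlorine deficit: 5.0 − 1.8 = 3.2 ppm = 3.2 mg/L as Cl₂.
Cl₂ equivalent needed: 3.2 mg/L × 151,000 L = 483,200 mg = 483.2 g.
Product at 8.2% available chlorine: 483.2 / 0.082 = 5893 g.
Volume at density 1.11 g/mL: 5893 g ÷ 1.11 g/mL = 5309 mL.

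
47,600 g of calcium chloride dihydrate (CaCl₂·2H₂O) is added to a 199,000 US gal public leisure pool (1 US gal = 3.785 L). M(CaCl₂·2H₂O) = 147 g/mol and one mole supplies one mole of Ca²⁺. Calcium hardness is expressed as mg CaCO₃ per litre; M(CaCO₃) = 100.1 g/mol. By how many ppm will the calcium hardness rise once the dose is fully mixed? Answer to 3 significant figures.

43.0 ppm

Volume: 199,000 US gal × 3.785 L/gal = 753,215 L.
Moles of Ca²⁺: 47,600 g ÷ 147 g/mol = 323.8 mol.
As CaCO₃: 323.8 mol × 100.1 g/mol = 32,410 g.
Rise: 32,410 g / 753,215 L × 1000 = 43.03 mg/L.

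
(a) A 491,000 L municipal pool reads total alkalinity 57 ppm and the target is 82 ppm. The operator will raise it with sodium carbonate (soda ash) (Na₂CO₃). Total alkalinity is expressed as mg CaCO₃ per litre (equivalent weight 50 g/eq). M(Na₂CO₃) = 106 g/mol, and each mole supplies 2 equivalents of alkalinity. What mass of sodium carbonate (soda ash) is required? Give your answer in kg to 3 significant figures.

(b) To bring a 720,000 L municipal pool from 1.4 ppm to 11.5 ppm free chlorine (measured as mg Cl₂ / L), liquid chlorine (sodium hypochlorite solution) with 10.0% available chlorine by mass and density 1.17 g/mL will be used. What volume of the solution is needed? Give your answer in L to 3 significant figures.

(a) 13.0 kg; (b) 62.2 L

(a) Alkalinity to add: (82 − 57) = 25 mg/L as CaCO₃ × 491,000 L = 12,280 g as CaCO₃.
(a) Equivalents: 12,280 g ÷ 50 g/eq = 245.5 eq.
(a) Each mole of Na₂CO₃ supplies 2 eq, so 245.5 / 2 = 122.8 mol.
(a) Mass: 122.8 mol × 106 g/mol = 13,010 g.

(b) Chlorine deficit: 11.5 − 1.4 = 10.1 ppm = 10.1 mg/L as Cl₂.
(b) Cl₂ equivalent needed: 10.1 mg/L × 720,000 L = 7,272,000 mg = 7272 g.
(b) Product at 10.0% available chlorine: 7272 / 0.1 = 72,720 g.
(b) Volume at density 1.17 g/mL: 72,720 g ÷ 1.17 g/mL = 62,150 mL.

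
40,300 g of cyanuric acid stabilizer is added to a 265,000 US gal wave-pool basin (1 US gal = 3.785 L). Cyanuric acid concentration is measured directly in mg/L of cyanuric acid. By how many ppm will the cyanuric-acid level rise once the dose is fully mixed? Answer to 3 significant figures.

Volume: 265,000 US gal × 3.785 L/gal = 1,003,025 L.
Rise: 40,300 g / 1,003,025 L × 1000 = 40.18 mg/L.

40.2 ppm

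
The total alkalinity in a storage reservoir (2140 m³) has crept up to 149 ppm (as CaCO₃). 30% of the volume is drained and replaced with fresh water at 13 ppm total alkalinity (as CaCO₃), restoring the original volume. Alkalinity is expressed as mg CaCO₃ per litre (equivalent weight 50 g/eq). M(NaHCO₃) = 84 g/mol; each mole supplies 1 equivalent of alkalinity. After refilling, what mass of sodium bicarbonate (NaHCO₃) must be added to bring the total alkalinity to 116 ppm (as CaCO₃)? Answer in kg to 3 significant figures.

28.0 kg

Volume: 2140 m³ = 2,140,000 L.
After draining 30% and refilling: 149 × 0.70 + 13 × 0.30 = 108.2 ppm.
Deficit to target: 116 − 108.2 = 7.8 mg/L.
As CaCO₃: 7.8 mg/L × 2,140,000 L = 16,690 g; ÷ 50 g/eq ÷ 1 = 333.8 mol NaHCO₃.
Mass: 333.8 × 84 = 28,040 g.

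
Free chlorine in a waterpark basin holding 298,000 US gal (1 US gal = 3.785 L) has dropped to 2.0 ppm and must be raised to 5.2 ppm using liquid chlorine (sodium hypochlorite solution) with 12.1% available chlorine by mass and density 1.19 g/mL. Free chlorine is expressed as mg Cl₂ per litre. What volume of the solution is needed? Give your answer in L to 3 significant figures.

Volume: 298,000 US gal × 3.785 L/gal = 1,127,930 L.
Chlorine deficit: 5.2 − 2.0 = 3.2 ppm = 3.2 mg/L as Cl₂.
Cl₂ equivalent needed: 3.2 mg/L × 1,127,930 L = 3,609,000 mg = 3609 g.
Product at 12.1% available chlorine: 3609 / 0.121 = 29,830 g.
Volume at density 1.19 g/mL: 29,830 g ÷ 1.19 g/mL = 25,070 mL.

25.1 L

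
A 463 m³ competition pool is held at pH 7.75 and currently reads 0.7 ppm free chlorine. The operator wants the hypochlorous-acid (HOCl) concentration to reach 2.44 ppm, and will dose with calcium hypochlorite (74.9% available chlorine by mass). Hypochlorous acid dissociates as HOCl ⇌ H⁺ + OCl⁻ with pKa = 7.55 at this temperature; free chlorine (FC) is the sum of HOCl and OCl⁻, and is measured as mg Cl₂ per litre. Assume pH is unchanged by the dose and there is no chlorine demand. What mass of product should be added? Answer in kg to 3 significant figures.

3.47 kg

Volume: 463 m³ = 463,000 L.
[OCl⁻]/[HOCl] = 10^(pH − pKa) = 10^(7.75 − 7.55) = 1.585; fraction as HOCl = 1/(1 + 1.585) = 0.3869.
Free chlorine required for 2.44 ppm HOCl: 2.44 / 0.3869 = 6.307 ppm.
FC to add: 6.307 − 0.7 = 5.607 mg/L as Cl₂.
Cl₂ equivalent: 5.607 mg/L × 463,000 L = 2596 g.
Product at 74.9% available Cl: 2596 / 0.749 = 3466 g.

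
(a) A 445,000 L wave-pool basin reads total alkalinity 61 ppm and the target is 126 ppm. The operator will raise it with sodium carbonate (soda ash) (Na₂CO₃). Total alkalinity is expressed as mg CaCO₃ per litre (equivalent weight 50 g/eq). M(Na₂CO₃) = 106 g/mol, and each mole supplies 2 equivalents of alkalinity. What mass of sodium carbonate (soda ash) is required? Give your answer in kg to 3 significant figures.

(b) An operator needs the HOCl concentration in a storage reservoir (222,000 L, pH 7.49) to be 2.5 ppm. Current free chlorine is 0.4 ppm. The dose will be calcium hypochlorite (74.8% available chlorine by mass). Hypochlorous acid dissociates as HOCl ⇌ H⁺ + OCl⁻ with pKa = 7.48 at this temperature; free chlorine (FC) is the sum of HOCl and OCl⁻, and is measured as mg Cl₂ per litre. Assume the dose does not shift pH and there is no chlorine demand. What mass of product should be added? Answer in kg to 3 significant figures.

(a) 30.7 kg; (b) 1.38 kg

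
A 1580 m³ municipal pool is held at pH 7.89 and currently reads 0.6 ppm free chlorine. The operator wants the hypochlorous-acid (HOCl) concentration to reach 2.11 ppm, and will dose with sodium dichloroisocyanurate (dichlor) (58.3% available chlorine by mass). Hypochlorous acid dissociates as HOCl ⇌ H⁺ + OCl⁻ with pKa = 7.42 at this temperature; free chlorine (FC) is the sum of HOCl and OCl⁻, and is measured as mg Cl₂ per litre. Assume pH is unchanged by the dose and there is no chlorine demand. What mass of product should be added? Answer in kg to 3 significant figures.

Volume: 1580 m³ = 1,580,000 L.
[OCl⁻]/[HOCl] = 10^(pH − pKa) = 10^(7.89 − 7.42) = 2.951; fraction as HOCl = 1/(1 + 2.951) = 0.2531.
Free chlorine required for 2.11 ppm HOCl: 2.11 / 0.2531 = 8.337 ppm.
FC to add: 8.337 − 0.6 = 7.737 mg/L as Cl₂.
Cl₂ equivalent: 7.737 mg/L × 1,580,000 L = 12,220 g.
Product at 58.3% available Cl: 12,220 / 0.583 = 20,970 g.

21.0 kg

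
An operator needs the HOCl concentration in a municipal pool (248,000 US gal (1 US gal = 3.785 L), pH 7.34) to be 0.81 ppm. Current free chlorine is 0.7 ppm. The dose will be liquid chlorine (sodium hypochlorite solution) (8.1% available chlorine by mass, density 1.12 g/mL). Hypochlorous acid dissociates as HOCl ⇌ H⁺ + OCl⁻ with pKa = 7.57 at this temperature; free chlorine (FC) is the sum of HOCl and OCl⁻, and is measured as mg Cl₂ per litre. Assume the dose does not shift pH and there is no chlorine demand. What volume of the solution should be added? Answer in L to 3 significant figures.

Volume: 248,000 US gal × 3.785 L/gal = 938,680 L.
[OCl⁻]/[HOCl] = 10^(pH − pKa) = 10^(7.34 − 7.57) = 0.5888; fraction as HOCl = 1/(1 + 0.5888) = 0.6294.
Free chlorine required for 0.81 ppm HOCl: 0.81 / 0.6294 = 1.287 ppm.
FC to add: 1.287 − 0.7 = 0.587 mg/L as Cl₂.
Cl₂ equivalent: 0.587 mg/L × 938,680 L = 551 g.
Product at 8.1% available Cl: 551 / 0.081 = 6802 g.
Volume: 6802 g ÷ 1.12 g/mL = 6073 mL.

6.07 L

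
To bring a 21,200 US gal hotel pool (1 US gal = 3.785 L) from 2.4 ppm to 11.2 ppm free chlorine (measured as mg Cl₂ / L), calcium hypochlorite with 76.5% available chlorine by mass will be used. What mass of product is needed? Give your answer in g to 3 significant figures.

923 g

Volume: 21,200 US gal × 3.785 L/gal = 80,242 L.
Chlorine deficit: 11.2 − 2.4 = 8.8 ppm = 8.8 mg/L as Cl₂.
Cl₂ equivalent needed: 8.8 mg/L × 80,242 L = 706,100 mg = 706.1 g.
Product at 76.5% available chlorine: 706.1 / 0.765 = 923 g.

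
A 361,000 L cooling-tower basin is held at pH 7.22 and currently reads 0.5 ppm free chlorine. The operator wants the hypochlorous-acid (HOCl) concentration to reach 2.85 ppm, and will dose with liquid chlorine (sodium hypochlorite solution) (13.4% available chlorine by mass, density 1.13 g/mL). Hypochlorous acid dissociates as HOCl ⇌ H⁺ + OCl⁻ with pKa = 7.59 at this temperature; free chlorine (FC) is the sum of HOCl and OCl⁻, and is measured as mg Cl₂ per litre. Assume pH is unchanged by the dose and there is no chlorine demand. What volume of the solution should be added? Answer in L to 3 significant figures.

[OCl⁻]/[HOCl] = 10^(pH − pKa) = 10^(7.22 − 7.59) = 0.4266; fraction as HOCl = 1/(1 + 0.4266) = 0.701.
Free chlorine required for 2.85 ppm HOCl: 2.85 / 0.701 = 4.066 ppm.
FC to add: 4.066 − 0.5 = 3.566 mg/L as Cl₂.
Cl₂ equivalent: 3.566 mg/L × 361,000 L = 1287 g.
Product at 13.4% available Cl: 1287 / 0.134 = 9606 g.
Volume: 9606 g ÷ 1.13 g/mL = 8501 mL.

8.50 L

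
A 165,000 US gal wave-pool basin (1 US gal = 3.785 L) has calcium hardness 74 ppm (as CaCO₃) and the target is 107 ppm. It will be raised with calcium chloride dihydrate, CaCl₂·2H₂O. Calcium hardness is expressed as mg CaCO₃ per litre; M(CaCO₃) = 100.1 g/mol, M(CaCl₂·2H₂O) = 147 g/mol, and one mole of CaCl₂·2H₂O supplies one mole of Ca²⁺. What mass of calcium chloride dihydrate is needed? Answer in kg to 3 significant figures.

Volume: 165,000 US gal × 3.785 L/gal = 624,525 L.
Hardness to add: (107 − 74) = 33 mg/L as CaCO₃ × 624,525 L = 20,610 g as CaCO₃.
Moles of Ca²⁺ (1 mol Ca²⁺ ≡ 1 mol CaCO₃): 20,610 / 100.1 g/mol = 205.9 mol.
Mass of CaCl₂·2H₂O: 205.9 × 147 = 30,270 g.

30.3 kg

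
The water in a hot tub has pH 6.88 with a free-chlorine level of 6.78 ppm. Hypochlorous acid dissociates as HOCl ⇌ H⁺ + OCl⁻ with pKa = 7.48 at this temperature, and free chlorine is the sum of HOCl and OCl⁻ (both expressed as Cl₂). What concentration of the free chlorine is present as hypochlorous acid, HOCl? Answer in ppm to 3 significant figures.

5.42 ppm

[OCl⁻]/[HOCl] = 10^(pH − pKa) = 10^(6.88 − 7.48) = 10^-0.60 = 0.2512.
Fraction as HOCl = 1 / (1 + 0.2512) = 0.7992.
HOCl = 0.7992 × 6.78 ppm = 5.419 ppm.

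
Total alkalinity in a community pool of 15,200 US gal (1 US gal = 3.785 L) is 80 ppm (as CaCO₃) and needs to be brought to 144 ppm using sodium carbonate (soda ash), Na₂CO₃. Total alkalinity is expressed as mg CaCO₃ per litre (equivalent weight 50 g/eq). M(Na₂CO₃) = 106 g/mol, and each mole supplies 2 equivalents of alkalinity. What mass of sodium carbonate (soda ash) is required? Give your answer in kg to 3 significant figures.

3.90 kg

Volume: 15,200 US gal × 3.785 L/gal = 57,532 L.
Alkalinity to add: (144 − 80) = 64 mg/L as CaCO₃ × 57,532 L = 3682 g as CaCO₃.
Equivalents: 3682 g ÷ 50 g/eq = 73.64 eq.
Each mole of Na₂CO₃ supplies 2 eq, so 73.64 / 2 = 36.82 mol.
Mass: 36.82 mol × 106 g/mol = 3903 g.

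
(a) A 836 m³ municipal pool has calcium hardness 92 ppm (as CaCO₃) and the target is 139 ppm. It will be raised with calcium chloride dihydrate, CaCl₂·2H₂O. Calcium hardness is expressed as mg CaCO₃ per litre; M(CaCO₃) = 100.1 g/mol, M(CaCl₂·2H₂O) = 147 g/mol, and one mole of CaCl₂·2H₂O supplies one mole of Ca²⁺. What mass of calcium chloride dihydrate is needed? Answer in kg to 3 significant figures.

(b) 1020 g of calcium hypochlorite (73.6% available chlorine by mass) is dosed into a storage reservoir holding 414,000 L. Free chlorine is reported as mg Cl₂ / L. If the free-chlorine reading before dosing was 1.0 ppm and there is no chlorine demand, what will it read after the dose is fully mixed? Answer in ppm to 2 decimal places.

(a) 57.7 kg; (b) 2.81 ppm

(a) Volume: 836 m³ = 836,000 L.
(a) Hardness to add: (139 − 92) = 47 mg/L as CaCO₃ × 836,000 L = 39,290 g as CaCO₃.
(a) Moles of Ca²⁺ (1 mol Ca²⁺ ≡ 1 mol CaCO₃): 39,290 / 100.1 g/mol = 392.5 mol.
(a) Mass of CaCl₂·2H₂O: 392.5 × 147 = 57,700 g.

(b) Available chlorine delivered: 1020 g × 0.736 = 750.7 g as Cl₂.
(b) Concentration rise: 750.7 g / 414,000 L = 1.813 mg/L = 1.81 ppm.
(b) Final FC: 1.0 + 1.81 = 2.81 ppm.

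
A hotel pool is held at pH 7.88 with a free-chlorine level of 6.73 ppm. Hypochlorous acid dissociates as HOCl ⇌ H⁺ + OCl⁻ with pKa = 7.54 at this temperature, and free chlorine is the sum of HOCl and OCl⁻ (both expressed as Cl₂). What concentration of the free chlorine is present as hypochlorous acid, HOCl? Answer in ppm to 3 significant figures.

[OCl⁻]/[HOCl] = 10^(pH − pKa) = 10^(7.88 − 7.54) = 10^0.34 = 2.188.
Fraction as HOCl = 1 / (1 + 2.188) = 0.3137.
HOCl = 0.3137 × 6.73 ppm = 2.111 ppm.

2.11 ppm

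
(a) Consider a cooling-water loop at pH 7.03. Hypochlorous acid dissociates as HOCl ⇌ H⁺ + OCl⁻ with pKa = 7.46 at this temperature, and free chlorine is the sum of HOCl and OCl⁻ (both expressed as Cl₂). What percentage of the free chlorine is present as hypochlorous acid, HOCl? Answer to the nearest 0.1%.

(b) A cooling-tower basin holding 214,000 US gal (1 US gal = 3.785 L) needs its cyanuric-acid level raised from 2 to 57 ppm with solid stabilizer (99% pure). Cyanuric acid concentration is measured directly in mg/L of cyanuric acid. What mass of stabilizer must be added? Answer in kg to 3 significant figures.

(a) [OCl⁻]/[HOCl] = 10^(pH − pKa) = 10^(7.03 − 7.46) = 10^-0.43 = 0.3715.
(a) Fraction as HOCl = 1 / (1 + 0.3715) = 0.7291.

(b) Volume: 214,000 US gal × 3.785 L/gal = 809,990 L.
(b) CYA to add: (57 − 2) = 55 mg/L × 809,990 L = 44,550 g cyanuric acid.
(b) At 99% purity: 44,550 / 0.99 = 45,000 g product.

(a) 72.9%; (b) 45.0 kg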